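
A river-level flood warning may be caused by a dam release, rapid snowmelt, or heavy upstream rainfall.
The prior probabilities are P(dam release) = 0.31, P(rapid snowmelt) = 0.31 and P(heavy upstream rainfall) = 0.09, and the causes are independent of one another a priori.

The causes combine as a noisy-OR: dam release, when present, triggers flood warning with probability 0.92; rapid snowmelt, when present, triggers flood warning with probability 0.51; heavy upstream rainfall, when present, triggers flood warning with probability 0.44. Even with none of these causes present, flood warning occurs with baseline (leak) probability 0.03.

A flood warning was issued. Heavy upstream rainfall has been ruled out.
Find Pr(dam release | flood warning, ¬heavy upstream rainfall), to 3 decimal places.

Under noisy-OR, P(flood warning | causes) = 1 − (1−0.03)·∏(1−qᵢ) over the active causes.
Enumerate the 4 (dam release, rapid snowmelt) configurations and weight by the priors:
  P(flood warning | ¬heavy upstream rainfall) = 0.03*0.69*0.69 + 0.5247*0.69*0.31 + 0.9224*0.31*0.69 + 0.961976*0.31*0.31
        = 0.014283 + 0.112233 + 0.197301 + 0.092446 = 0.416263
Keeping only the dam release-present terms gives 0.289747, so
  P(dam release | flood warning, ¬heavy upstream rainfall) = 0.289747 / 0.416263 ≈ 0.696

Pr(dam release | flood warning, ¬heavy upstream rainfall) ≈ 0.696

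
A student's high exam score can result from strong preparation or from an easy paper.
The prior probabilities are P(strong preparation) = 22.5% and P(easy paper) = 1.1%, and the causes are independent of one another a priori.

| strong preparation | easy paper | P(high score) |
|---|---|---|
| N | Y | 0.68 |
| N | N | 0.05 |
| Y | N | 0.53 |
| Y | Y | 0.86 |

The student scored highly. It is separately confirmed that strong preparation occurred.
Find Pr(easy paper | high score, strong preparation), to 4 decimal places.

Pr(easy paper | high score, strong preparation) ≈ 0.0177

Enumerate both values of easy paper and weight by the priors:
  P(high score | strong preparation) = 0.53*0.989 + 0.86*0.011
        = 0.524170 + 0.009460 = 0.533630
The terms with easy paper present sum to 0.009460, so
  P(easy paper | high score, strong preparation) = 0.009460 / 0.533630 ≈ 0.0177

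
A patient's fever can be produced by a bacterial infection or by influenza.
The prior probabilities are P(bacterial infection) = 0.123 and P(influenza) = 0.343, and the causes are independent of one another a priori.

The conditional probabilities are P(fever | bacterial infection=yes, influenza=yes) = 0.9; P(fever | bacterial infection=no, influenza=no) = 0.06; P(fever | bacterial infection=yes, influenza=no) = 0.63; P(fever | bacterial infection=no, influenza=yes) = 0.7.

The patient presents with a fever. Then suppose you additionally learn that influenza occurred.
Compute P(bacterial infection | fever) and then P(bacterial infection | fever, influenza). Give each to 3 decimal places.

P(bacterial infection | fever) ≈ 0.266; P(bacterial infection | fever, influenza) ≈ 0.153

P(fever) = 0.06·0.877·0.657 + 0.7·0.877·0.343 + 0.63·0.123·0.657 + 0.9·0.123·0.343 = 0.034571 + 0.210568 + 0.050911 + 0.037970 = 0.334020
Of this, 0.088881 comes from 0.050911 + 0.037970 (the bacterial infection=true cases).
So P(bacterial infection | fever) = 0.088881/0.334020 ≈ 0.266.

With the extra evidence:
P(fever | influenza) = 0.7×0.877 + 0.9×0.123 = 0.613900 + 0.110700 = 0.724600
Restricting to configurations with bacterial infection present: 0.9×0.123 = 0.110700.
P(bacterial infection | fever, influenza) = 0.110700 / 0.724600 ≈ 0.153
This is intercausal reasoning (explaining away): once influenza accounts for the fever, bacterial infection becomes less likely.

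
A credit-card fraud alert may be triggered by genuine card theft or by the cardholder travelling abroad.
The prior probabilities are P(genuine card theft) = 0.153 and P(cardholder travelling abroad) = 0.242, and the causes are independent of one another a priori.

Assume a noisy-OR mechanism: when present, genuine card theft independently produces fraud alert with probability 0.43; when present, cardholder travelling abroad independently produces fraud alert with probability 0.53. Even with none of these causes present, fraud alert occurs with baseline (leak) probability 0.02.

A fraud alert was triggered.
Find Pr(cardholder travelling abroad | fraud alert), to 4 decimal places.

Under noisy-OR, P(fraud alert | causes) = 1 − (1−0.02)·∏(1−qᵢ) over the active causes.
P(fraud alert) = 0.02·0.847·0.758 + 0.5394·0.847·0.242 + 0.4414·0.153·0.758 + 0.737458·0.153·0.242 = 0.012841 + 0.110563 + 0.051191 + 0.027305 = 0.201900
Restricting to configurations with cardholder travelling abroad present: 0.110563 + 0.027305 = 0.137868.
P(cardholder travelling abroad | fraud alert) = 0.137868 / 0.201900 ≈ 0.6829

Pr(cardholder travelling abroad | fraud alert) ≈ 0.6829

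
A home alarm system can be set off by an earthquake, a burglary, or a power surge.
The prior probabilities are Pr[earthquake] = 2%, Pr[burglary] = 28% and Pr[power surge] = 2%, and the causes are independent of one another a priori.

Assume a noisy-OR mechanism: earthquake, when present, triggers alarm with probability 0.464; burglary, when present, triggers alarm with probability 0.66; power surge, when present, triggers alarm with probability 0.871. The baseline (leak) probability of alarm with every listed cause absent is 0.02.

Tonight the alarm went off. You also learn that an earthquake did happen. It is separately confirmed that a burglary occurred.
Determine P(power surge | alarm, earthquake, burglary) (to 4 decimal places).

Under noisy-OR, P(alarm | causes) = 1 − (1−0.02)·∏(1−qᵢ) over the active causes.
By total probability over both values of power surge:
  P(alarm | earthquake, burglary) = 0.821405*0.98 + 0.976961*0.02
        = 0.804977 + 0.019539 = 0.824516
The terms with power surge present sum to 0.019539, so
  P(power surge | alarm, earthquake, burglary) = 0.019539 / 0.824516 ≈ 0.0237

P(power surge | alarm, earthquake, burglary) ≈ 0.0237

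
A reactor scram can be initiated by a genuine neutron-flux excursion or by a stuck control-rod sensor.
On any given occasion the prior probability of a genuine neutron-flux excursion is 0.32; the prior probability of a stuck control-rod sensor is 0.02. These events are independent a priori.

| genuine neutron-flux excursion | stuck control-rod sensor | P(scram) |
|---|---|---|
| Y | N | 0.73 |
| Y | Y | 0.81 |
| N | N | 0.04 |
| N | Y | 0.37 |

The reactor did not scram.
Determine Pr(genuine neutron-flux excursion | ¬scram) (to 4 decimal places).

Weight on genuine neutron-flux excursion=true, given the evidence: 0.084672 + 0.001216 = 0.085888
Normalizer over all consistent configurations: 0.96*0.68*0.98 + 0.63*0.68*0.02 + 0.27*0.32*0.98 + 0.19*0.32*0.02 = 0.734200
Posterior = 0.085888 / 0.734200 ≈ 0.1170

Pr(genuine neutron-flux excursion | ¬scram) ≈ 0.1170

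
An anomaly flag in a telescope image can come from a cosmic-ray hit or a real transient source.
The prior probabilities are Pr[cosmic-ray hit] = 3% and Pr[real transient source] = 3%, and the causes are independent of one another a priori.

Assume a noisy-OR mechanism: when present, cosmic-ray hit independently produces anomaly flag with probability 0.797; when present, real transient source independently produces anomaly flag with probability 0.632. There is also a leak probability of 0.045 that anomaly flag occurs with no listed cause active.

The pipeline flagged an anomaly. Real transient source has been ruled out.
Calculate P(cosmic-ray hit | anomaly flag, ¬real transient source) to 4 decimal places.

Under noisy-OR, P(anomaly flag | causes) = 1 − (1−0.045)·∏(1−qᵢ) over the active causes.
P(anomaly flag | ¬real transient source) = 0.045×0.97 + 0.806135×0.03 = 0.043650 + 0.024184 = 0.067834
Of this, 0.024184 comes from 0.806135×0.03 (the cosmic-ray hit=true cases).
Hence the posterior is 0.024184/0.067834 ≈ 0.3565.

P(cosmic-ray hit | anomaly flag, ¬real transient source) ≈ 0.3565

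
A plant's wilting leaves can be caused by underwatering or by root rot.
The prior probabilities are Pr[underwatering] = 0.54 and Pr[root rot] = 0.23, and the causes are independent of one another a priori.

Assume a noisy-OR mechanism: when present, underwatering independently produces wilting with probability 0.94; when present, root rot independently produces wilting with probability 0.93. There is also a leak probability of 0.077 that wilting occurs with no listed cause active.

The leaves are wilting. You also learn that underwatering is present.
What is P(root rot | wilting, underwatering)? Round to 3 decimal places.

Under noisy-OR, P(wilting | causes) = 1 − (1−0.077)·∏(1−qᵢ) over the active causes.
For the numerator, keep only root rot=true terms: 0.996123·0.23 = 0.229108
Denominator P(wilting | underwatering): 0.94462·0.77 + 0.996123·0.23 = 0.956465
P(root rot | wilting, underwatering) = 0.229108/0.956465 ≈ 0.240

P(root rot | wilting, underwatering) ≈ 0.240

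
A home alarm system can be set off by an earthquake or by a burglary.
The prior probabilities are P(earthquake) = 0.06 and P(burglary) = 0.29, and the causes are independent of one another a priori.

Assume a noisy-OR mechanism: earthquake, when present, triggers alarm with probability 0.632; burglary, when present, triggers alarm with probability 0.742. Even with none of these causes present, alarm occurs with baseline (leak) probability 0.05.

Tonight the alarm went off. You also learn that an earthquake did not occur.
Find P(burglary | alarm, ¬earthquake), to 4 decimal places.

P(burglary | alarm, ¬earthquake) ≈ 0.8605

Under noisy-OR, P(alarm | causes) = 1 − (1−0.05)·∏(1−qᵢ) over the active causes.
P(alarm | ¬earthquake) = 0.05·0.71 + 0.7549·0.29 = 0.035500 + 0.218921 = 0.254421
The burglary-present share is 0.7549·0.29 = 0.218921.
So P(burglary | alarm, ¬earthquake) = 0.218921/0.254421 ≈ 0.8605.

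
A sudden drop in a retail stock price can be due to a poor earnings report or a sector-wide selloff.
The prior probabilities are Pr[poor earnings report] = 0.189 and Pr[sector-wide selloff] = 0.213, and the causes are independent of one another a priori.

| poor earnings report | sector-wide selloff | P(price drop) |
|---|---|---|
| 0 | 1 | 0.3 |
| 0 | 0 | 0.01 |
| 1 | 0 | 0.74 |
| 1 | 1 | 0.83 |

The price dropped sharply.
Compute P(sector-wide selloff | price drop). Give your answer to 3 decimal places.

P(price drop) = 0.01*0.811*0.787 + 0.3*0.811*0.213 + 0.74*0.189*0.787 + 0.83*0.189*0.213 = 0.006383 + 0.051823 + 0.110070 + 0.033413 = 0.201689
The sector-wide selloff-present share is 0.051823 + 0.033413 = 0.085236.
P(sector-wide selloff | price drop) = 0.085236 / 0.201689 ≈ 0.423

P(sector-wide selloff | price drop) ≈ 0.423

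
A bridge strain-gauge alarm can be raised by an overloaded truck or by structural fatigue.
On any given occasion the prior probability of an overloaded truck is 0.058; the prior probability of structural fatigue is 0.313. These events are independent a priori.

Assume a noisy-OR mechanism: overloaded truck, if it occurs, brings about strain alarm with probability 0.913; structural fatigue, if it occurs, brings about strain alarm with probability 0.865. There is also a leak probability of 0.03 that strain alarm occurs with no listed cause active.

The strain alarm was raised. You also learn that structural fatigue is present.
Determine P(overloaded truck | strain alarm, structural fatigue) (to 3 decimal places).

Under noisy-OR, P(strain alarm | causes) = 1 − (1−0.03)·∏(1−qᵢ) over the active causes.
Weight on overloaded truck=true, given the evidence: 0.988607×0.058 = 0.057339
Normalizer over all consistent configurations: 0.86905×0.942 + 0.988607×0.058 = 0.875984
Posterior = 0.057339 / 0.875984 ≈ 0.065

P(overloaded truck | strain alarm, structural fatigue) ≈ 0.065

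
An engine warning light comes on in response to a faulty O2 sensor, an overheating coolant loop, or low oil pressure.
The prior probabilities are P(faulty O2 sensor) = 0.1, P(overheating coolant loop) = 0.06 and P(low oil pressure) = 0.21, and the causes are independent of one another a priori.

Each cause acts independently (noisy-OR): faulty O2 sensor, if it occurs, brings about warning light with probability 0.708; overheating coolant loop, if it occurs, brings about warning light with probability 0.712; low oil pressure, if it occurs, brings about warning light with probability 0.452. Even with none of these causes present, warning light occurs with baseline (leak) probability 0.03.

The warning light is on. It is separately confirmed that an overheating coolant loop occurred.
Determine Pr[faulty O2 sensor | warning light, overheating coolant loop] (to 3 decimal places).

Under noisy-OR, P(warning light | causes) = 1 − (1−0.03)·∏(1−qᵢ) over the active causes.
P(warning light | overheating coolant loop) = 0.72064×0.9×0.79 + 0.846911×0.9×0.21 + 0.918427×0.1×0.79 + 0.955298×0.1×0.21 = 0.512375 + 0.160066 + 0.072556 + 0.020061 = 0.765058
Restricting to configurations with faulty O2 sensor present: 0.072556 + 0.020061 = 0.092617.
So P(faulty O2 sensor | warning light, overheating coolant loop) = 0.092617/0.765058 ≈ 0.121.

Pr[faulty O2 sensor | warning light, overheating coolant loop] ≈ 0.121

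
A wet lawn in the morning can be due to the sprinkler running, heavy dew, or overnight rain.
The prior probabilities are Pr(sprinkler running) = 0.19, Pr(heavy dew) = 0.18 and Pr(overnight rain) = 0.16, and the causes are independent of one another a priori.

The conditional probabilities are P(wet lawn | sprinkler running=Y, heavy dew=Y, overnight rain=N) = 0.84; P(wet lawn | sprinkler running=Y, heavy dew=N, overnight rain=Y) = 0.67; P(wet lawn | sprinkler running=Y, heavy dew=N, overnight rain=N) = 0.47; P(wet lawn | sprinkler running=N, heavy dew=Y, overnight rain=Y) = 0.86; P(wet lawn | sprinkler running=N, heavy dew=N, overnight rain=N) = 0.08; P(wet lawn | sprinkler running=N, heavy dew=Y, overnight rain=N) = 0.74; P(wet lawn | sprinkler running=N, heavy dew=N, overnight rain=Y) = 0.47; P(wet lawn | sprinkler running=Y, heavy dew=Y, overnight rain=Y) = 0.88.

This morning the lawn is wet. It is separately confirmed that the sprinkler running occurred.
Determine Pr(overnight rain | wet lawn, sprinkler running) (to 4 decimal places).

P(wet lawn | sprinkler running) = 0.47*0.82*0.84 + 0.67*0.82*0.16 + 0.84*0.18*0.84 + 0.88*0.18*0.16 = 0.323736 + 0.087904 + 0.127008 + 0.025344 = 0.563992
Of this, 0.113248 comes from 0.087904 + 0.025344 (the overnight rain=true cases).
So P(overnight rain | wet lawn, sprinkler running) = 0.113248/0.563992 ≈ 0.2008.

Pr(overnight rain | wet lawn, sprinkler running) ≈ 0.2008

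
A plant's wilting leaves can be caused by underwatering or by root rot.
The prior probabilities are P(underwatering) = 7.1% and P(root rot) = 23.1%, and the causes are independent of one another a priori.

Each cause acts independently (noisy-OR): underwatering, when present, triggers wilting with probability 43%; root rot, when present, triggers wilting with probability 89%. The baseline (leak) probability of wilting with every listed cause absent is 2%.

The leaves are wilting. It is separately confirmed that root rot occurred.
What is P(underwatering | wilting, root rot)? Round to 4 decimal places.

P(underwatering | wilting, root rot) ≈ 0.0744

Under noisy-OR, P(wilting | causes) = 1 − (1−0.02)·∏(1−qᵢ) over the active causes.
By total probability over both values of underwatering:
  P(wilting | root rot) = 0.8922*0.929 + 0.938554*0.071
        = 0.828854 + 0.066637 = 0.895491
Configurations with underwatering contribute 0.066637, so
  P(underwatering | wilting, root rot) = 0.066637 / 0.895491 ≈ 0.0744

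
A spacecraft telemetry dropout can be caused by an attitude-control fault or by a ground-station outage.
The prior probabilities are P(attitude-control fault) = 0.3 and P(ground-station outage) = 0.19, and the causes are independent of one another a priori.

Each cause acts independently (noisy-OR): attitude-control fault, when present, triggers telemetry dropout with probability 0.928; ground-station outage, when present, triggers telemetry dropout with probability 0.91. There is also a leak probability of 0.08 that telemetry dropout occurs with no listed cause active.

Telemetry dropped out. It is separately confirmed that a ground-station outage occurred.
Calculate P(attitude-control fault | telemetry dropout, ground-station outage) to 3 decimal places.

P(attitude-control fault | telemetry dropout, ground-station outage) ≈ 0.317

Under noisy-OR, P(telemetry dropout | causes) = 1 − (1−0.08)·∏(1−qᵢ) over the active causes.
For the numerator, keep only attitude-control fault=true terms: 0.994038*0.3 = 0.298211
Normalizer over all consistent configurations: 0.9172*0.7 + 0.994038*0.3 = 0.940251
P(attitude-control fault | telemetry dropout, ground-station outage) = 0.298211/0.940251 ≈ 0.317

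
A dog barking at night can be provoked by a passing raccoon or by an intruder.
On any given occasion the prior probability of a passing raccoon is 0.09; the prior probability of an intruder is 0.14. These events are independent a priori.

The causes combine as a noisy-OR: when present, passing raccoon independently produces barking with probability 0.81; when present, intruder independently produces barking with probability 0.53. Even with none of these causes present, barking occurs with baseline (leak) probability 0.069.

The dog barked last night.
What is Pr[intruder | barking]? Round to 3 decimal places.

Under noisy-OR, P(barking | causes) = 1 − (1−0.069)·∏(1−qᵢ) over the active causes.
Weight on intruder=true, given the evidence: 0.071654 + 0.011552 = 0.083206
Denominator P(barking): 0.069×0.91×0.86 + 0.56243×0.91×0.14 + 0.82311×0.09×0.86 + 0.916862×0.09×0.14 = 0.200914
Posterior = 0.083206 / 0.200914 ≈ 0.414

Pr[intruder | barking] ≈ 0.414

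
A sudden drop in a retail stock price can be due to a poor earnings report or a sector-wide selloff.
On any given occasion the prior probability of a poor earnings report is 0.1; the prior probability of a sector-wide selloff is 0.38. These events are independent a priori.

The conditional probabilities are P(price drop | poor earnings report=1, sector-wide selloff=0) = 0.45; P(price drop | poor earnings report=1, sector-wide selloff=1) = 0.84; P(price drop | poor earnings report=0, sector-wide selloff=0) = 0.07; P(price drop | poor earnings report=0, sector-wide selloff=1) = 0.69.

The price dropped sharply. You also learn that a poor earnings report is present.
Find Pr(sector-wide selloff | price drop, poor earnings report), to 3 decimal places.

Pr(sector-wide selloff | price drop, poor earnings report) ≈ 0.534

By total probability over both values of sector-wide selloff:
  P(price drop | poor earnings report) = 0.45*0.62 + 0.84*0.38
        = 0.279000 + 0.319200 = 0.598200
Configurations with sector-wide selloff contribute 0.319200, so
  P(sector-wide selloff | price drop, poor earnings report) = 0.319200 / 0.598200 ≈ 0.534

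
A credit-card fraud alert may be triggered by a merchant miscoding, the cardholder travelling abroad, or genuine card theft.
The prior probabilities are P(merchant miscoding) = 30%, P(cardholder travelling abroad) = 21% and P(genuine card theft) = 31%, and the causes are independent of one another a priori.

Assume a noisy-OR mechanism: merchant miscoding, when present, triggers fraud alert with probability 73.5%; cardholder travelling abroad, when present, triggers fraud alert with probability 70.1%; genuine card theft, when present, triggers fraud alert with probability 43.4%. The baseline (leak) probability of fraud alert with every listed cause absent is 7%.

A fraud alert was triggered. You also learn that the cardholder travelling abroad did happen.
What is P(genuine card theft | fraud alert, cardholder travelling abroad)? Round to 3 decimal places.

Under noisy-OR, P(fraud alert | causes) = 1 − (1−0.07)·∏(1−qᵢ) over the active causes.
Weight on genuine card theft=true, given the evidence: 0.182847 + 0.089121 = 0.271968
Denominator P(fraud alert | cardholder travelling abroad): 0.72193*0.7*0.69 + 0.842612*0.7*0.31 + 0.926311*0.3*0.69 + 0.958292*0.3*0.31 = 0.812406
P(genuine card theft | fraud alert, cardholder travelling abroad) = 0.271968/0.812406 ≈ 0.335

P(genuine card theft | fraud alert, cardholder travelling abroad) ≈ 0.335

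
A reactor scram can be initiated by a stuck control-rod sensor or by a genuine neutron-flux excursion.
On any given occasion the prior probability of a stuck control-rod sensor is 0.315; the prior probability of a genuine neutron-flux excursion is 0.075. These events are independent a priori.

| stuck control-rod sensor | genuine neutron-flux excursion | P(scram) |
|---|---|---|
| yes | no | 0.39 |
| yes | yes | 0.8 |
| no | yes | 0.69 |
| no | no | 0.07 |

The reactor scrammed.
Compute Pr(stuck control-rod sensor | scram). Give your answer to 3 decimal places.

P(scram) = 0.07*0.685*0.925 + 0.69*0.685*0.075 + 0.39*0.315*0.925 + 0.8*0.315*0.075 = 0.044354 + 0.035449 + 0.113636 + 0.018900 = 0.212339
The stuck control-rod sensor-present share is 0.113636 + 0.018900 = 0.132536.
P(stuck control-rod sensor | scram) = 0.132536 / 0.212339 ≈ 0.624

Pr(stuck control-rod sensor | scram) ≈ 0.624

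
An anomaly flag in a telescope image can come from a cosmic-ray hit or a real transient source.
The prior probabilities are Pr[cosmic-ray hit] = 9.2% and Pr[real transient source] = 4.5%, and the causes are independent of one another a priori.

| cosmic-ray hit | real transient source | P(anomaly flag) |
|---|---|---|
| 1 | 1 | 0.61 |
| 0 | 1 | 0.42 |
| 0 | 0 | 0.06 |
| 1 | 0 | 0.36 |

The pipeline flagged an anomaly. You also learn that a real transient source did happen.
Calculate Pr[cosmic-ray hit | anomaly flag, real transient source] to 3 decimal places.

Pr[cosmic-ray hit | anomaly flag, real transient source] ≈ 0.128

By total probability over both values of cosmic-ray hit:
  P(anomaly flag | real transient source) = 0.42×0.908 + 0.61×0.092
        = 0.381360 + 0.056120 = 0.437480
The terms with cosmic-ray hit present sum to 0.056120, so
  P(cosmic-ray hit | anomaly flag, real transient source) = 0.056120 / 0.437480 ≈ 0.128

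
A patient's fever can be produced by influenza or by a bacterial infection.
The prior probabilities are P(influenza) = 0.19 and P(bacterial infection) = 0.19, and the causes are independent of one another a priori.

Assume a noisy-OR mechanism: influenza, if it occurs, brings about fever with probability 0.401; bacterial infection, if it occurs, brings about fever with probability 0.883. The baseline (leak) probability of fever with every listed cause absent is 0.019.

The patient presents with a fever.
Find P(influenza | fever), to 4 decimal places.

Under noisy-OR, P(fever | causes) = 1 − (1−0.019)·∏(1−qᵢ) over the active causes.
P(fever) = 0.019*0.81*0.81 + 0.885223*0.81*0.19 + 0.412381*0.19*0.81 + 0.931249*0.19*0.19 = 0.012466 + 0.136236 + 0.063465 + 0.033618 = 0.245785
Of this, 0.097083 comes from 0.063465 + 0.033618 (the influenza=true cases).
Hence the posterior is 0.097083/0.245785 ≈ 0.3950.

P(influenza | fever) ≈ 0.3950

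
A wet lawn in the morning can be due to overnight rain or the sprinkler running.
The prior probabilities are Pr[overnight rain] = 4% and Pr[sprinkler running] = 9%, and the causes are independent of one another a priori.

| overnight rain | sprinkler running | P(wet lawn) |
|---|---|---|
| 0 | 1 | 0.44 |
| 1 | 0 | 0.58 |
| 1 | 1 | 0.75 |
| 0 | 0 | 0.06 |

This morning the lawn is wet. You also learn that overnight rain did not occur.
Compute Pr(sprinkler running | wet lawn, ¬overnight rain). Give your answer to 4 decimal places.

P(wet lawn | ¬overnight rain) = 0.06·0.91 + 0.44·0.09 = 0.054600 + 0.039600 = 0.094200
Of this, 0.039600 comes from 0.44·0.09 (the sprinkler running=true cases).
Hence the posterior is 0.039600/0.094200 ≈ 0.4204.

Pr(sprinkler running | wet lawn, ¬overnight rain) ≈ 0.4204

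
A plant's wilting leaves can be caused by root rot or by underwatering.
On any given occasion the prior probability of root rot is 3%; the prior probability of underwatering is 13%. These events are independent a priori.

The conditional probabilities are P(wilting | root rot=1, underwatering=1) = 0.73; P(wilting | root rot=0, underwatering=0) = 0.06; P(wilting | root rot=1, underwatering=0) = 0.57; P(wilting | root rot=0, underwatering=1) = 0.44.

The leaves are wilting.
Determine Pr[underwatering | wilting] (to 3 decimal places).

Numerator (weight on configurations with underwatering): 0.055484 + 0.002847 = 0.058331
Denominator P(wilting): 0.06·0.97·0.87 + 0.44·0.97·0.13 + 0.57·0.03·0.87 + 0.73·0.03·0.13 = 0.123842
Posterior = 0.058331 / 0.123842 ≈ 0.471

Pr[underwatering | wilting] ≈ 0.471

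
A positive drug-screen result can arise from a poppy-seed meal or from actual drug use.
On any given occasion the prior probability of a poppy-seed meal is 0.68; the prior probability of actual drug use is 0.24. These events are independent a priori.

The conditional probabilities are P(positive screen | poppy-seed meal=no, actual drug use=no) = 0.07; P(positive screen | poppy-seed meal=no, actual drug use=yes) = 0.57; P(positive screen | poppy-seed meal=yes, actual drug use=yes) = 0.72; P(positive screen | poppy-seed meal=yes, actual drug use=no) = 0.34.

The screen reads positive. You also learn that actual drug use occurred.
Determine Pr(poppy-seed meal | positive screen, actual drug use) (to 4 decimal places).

For the numerator, keep only poppy-seed meal=true terms: 0.72×0.68 = 0.489600
Denominator P(positive screen | actual drug use): 0.57×0.32 + 0.72×0.68 = 0.672000
Posterior = 0.489600 / 0.672000 ≈ 0.7286

Pr(poppy-seed meal | positive screen, actual drug use) ≈ 0.7286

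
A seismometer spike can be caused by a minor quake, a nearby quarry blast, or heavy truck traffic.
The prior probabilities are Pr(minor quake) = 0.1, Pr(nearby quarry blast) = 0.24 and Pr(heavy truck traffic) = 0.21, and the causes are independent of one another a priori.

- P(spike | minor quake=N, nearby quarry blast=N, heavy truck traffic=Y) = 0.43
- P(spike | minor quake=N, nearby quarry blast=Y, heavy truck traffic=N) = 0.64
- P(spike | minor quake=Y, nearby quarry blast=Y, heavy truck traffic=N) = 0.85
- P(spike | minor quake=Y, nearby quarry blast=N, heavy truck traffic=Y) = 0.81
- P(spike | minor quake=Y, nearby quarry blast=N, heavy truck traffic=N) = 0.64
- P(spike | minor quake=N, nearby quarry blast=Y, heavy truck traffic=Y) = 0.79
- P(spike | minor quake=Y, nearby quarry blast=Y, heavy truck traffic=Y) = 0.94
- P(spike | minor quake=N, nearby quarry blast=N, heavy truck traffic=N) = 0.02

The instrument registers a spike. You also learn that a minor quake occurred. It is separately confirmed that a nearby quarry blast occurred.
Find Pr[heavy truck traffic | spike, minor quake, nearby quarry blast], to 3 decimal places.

Sum P(spike|·) weighted by the priors over both values of heavy truck traffic:
  P(spike | minor quake, nearby quarry blast) = 0.85×0.79 + 0.94×0.21
        = 0.671500 + 0.197400 = 0.868900
The terms with heavy truck traffic present sum to 0.197400, so
  P(heavy truck traffic | spike, minor quake, nearby quarry blast) = 0.197400 / 0.868900 ≈ 0.227

Pr[heavy truck traffic | spike, minor quake, nearby quarry blast] ≈ 0.227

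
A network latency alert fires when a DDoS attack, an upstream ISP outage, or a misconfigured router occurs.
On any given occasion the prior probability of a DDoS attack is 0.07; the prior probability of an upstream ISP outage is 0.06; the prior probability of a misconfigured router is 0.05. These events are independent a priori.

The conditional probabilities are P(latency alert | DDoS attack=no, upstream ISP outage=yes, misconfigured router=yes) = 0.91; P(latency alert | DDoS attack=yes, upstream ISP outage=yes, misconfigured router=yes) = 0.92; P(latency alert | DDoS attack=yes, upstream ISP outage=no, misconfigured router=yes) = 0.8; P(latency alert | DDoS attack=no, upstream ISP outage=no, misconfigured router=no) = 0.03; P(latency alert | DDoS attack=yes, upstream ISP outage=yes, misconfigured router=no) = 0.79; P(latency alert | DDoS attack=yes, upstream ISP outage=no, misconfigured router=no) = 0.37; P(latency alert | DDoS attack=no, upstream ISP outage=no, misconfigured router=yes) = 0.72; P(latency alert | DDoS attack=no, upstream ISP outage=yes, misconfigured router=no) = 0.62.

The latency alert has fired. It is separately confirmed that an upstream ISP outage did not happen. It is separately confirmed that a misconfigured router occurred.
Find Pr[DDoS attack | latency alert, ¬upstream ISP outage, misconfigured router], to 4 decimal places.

P(latency alert | ¬upstream ISP outage, misconfigured router) = 0.72·0.93 + 0.8·0.07 = 0.669600 + 0.056000 = 0.725600
Of this, 0.056000 comes from 0.8·0.07 (the DDoS attack=true cases).
P(DDoS attack | latency alert, ¬upstream ISP outage, misconfigured router) = 0.056000 / 0.725600 ≈ 0.0772

Pr[DDoS attack | latency alert, ¬upstream ISP outage, misconfigured router] ≈ 0.0772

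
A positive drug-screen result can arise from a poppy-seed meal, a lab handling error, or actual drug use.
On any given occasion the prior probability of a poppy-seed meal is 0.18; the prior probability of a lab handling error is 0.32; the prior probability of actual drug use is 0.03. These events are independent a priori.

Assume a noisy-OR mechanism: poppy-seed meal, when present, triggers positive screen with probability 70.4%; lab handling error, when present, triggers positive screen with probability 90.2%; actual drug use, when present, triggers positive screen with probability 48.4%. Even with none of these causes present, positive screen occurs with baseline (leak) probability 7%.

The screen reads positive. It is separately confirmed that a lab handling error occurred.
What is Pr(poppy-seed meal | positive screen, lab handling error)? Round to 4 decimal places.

Pr(poppy-seed meal | positive screen, lab handling error) ≈ 0.1901

Under noisy-OR, P(positive screen | causes) = 1 − (1−0.07)·∏(1−qᵢ) over the active causes.
Enumerate the 4 (poppy-seed meal, actual drug use) configurations and weight by the priors:
  P(positive screen | lab handling error) = 0.90886·0.82·0.97 + 0.952972·0.82·0.03 + 0.973023·0.18·0.97 + 0.98608·0.18·0.03
        = 0.722907 + 0.023443 + 0.169890 + 0.005325 = 0.921565
Keeping only the poppy-seed meal-present terms gives 0.175215, so
  P(poppy-seed meal | positive screen, lab handling error) = 0.175215 / 0.921565 ≈ 0.1901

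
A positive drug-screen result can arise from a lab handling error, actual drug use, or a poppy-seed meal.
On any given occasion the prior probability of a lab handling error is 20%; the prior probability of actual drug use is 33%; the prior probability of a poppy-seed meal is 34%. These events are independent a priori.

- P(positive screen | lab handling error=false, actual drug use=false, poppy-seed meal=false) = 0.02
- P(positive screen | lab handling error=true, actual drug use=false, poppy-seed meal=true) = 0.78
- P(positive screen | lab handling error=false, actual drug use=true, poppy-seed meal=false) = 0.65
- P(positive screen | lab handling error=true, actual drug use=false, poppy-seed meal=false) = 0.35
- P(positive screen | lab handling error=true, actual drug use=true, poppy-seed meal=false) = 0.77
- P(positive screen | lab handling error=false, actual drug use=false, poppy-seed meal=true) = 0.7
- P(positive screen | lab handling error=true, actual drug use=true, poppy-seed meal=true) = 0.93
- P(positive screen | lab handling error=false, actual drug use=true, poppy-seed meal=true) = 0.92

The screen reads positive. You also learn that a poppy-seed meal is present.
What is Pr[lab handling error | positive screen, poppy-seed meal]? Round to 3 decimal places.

Sum P(positive screen|·) weighted by the priors over the 4 (lab handling error, actual drug use) configurations:
  P(positive screen | poppy-seed meal) = 0.7*0.8*0.67 + 0.92*0.8*0.33 + 0.78*0.2*0.67 + 0.93*0.2*0.33
        = 0.375200 + 0.242880 + 0.104520 + 0.061380 = 0.783980
Configurations with lab handling error contribute 0.165900, so
  P(lab handling error | positive screen, poppy-seed meal) = 0.165900 / 0.783980 ≈ 0.212

Pr[lab handling error | positive screen, poppy-seed meal] ≈ 0.212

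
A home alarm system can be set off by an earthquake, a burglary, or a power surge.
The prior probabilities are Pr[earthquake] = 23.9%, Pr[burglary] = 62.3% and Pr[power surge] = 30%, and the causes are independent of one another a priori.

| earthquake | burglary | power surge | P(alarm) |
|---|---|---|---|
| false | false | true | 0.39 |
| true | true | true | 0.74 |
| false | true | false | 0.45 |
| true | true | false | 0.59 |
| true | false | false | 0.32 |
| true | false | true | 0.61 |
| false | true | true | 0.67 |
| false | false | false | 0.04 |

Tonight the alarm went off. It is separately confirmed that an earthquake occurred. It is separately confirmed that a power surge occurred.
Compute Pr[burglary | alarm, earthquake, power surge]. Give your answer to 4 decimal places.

Enumerate both values of burglary and weight by the priors:
  P(alarm | earthquake, power surge) = 0.61*0.377 + 0.74*0.623
        = 0.229970 + 0.461020 = 0.690990
The terms with burglary present sum to 0.461020, so
  P(burglary | alarm, earthquake, power surge) = 0.461020 / 0.690990 ≈ 0.6672

Pr[burglary | alarm, earthquake, power surge] ≈ 0.6672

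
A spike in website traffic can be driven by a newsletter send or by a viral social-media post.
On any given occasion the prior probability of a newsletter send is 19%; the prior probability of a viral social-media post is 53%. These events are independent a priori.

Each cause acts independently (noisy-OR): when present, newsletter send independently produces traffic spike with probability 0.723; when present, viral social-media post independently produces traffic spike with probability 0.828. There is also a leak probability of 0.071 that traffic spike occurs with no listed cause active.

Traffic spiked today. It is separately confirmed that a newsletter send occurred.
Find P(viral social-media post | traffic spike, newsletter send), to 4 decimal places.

Under noisy-OR, P(traffic spike | causes) = 1 − (1−0.071)·∏(1−qᵢ) over the active causes.
P(traffic spike | newsletter send) = 0.742667·0.47 + 0.955739·0.53 = 0.349053 + 0.506542 = 0.855595
Restricting to configurations with viral social-media post present: 0.955739·0.53 = 0.506542.
Hence the posterior is 0.506542/0.855595 ≈ 0.5920.

P(viral social-media post | traffic spike, newsletter send) ≈ 0.5920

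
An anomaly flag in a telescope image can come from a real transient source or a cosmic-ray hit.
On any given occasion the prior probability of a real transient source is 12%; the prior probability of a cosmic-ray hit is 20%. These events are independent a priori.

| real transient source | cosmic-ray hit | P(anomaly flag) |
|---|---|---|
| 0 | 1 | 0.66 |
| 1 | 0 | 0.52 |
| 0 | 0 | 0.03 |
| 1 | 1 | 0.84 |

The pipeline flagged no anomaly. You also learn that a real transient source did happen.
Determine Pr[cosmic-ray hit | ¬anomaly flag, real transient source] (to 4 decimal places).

Pr[cosmic-ray hit | ¬anomaly flag, real transient source] ≈ 0.0769

Numerator (weight on configurations with cosmic-ray hit): 0.16×0.2 = 0.032000
Denominator P(¬anomaly flag | real transient source): 0.48×0.8 + 0.16×0.2 = 0.416000
Posterior = 0.032000 / 0.416000 ≈ 0.0769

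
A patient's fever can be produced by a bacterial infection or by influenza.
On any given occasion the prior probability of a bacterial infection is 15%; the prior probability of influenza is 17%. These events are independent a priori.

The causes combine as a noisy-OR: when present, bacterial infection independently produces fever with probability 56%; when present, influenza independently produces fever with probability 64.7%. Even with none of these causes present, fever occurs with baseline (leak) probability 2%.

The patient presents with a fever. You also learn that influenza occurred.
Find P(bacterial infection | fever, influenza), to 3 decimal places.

P(bacterial infection | fever, influenza) ≈ 0.186

Under noisy-OR, P(fever | causes) = 1 − (1−0.02)·∏(1−qᵢ) over the active causes.
P(fever | influenza) = 0.65406×0.85 + 0.847786×0.15 = 0.555951 + 0.127168 = 0.683119
The bacterial infection-present share is 0.847786×0.15 = 0.127168.
P(bacterial infection | fever, influenza) = 0.127168 / 0.683119 ≈ 0.186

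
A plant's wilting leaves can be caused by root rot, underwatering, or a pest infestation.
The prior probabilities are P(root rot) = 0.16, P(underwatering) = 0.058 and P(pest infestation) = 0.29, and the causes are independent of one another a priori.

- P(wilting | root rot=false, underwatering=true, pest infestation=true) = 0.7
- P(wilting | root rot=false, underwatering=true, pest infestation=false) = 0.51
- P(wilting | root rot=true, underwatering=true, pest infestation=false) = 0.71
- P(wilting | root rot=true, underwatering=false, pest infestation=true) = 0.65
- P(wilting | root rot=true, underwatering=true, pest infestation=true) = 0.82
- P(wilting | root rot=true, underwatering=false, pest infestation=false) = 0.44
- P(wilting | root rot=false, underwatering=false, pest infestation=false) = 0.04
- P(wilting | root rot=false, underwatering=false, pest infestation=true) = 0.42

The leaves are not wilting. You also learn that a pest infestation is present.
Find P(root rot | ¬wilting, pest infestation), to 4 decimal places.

P(root rot | ¬wilting, pest infestation) ≈ 0.1031

By total probability over the 4 (root rot, underwatering) configurations:
  P(¬wilting | pest infestation) = 0.58·0.84·0.942 + 0.3·0.84·0.058 + 0.35·0.16·0.942 + 0.18·0.16·0.058
        = 0.458942 + 0.014616 + 0.052752 + 0.001670 = 0.527980
Keeping only the root rot-present terms gives 0.054422, so
  P(root rot | ¬wilting, pest infestation) = 0.054422 / 0.527980 ≈ 0.1031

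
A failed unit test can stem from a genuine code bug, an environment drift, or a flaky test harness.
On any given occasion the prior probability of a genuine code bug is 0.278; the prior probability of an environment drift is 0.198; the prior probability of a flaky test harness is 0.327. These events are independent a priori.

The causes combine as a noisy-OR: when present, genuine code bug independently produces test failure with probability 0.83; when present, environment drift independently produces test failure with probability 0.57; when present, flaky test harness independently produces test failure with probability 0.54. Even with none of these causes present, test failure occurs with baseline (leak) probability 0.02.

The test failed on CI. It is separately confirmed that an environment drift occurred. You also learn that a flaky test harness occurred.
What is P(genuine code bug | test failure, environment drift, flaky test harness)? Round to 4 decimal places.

P(genuine code bug | test failure, environment drift, flaky test harness) ≈ 0.3160

Under noisy-OR, P(test failure | causes) = 1 − (1−0.02)·∏(1−qᵢ) over the active causes.
Weight on genuine code bug=true, given the evidence: 0.967047×0.278 = 0.268839
Denominator P(test failure | environment drift, flaky test harness): 0.806156×0.722 + 0.967047×0.278 = 0.850884
P(genuine code bug | test failure, environment drift, flaky test harness) = 0.268839/0.850884 ≈ 0.3160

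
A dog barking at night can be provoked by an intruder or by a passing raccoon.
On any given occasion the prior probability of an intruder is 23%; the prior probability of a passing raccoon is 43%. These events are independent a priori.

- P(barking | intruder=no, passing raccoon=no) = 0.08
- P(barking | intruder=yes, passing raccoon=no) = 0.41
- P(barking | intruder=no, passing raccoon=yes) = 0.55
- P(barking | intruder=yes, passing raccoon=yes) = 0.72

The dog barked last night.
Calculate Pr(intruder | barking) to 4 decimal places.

Pr(intruder | barking) ≈ 0.3652

For the numerator, keep only intruder=true terms: 0.053751 + 0.071208 = 0.124959
Normalizer over all consistent configurations: 0.08·0.77·0.57 + 0.55·0.77·0.43 + 0.41·0.23·0.57 + 0.72·0.23·0.43 = 0.342176
P(intruder | barking) = 0.124959/0.342176 ≈ 0.3652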